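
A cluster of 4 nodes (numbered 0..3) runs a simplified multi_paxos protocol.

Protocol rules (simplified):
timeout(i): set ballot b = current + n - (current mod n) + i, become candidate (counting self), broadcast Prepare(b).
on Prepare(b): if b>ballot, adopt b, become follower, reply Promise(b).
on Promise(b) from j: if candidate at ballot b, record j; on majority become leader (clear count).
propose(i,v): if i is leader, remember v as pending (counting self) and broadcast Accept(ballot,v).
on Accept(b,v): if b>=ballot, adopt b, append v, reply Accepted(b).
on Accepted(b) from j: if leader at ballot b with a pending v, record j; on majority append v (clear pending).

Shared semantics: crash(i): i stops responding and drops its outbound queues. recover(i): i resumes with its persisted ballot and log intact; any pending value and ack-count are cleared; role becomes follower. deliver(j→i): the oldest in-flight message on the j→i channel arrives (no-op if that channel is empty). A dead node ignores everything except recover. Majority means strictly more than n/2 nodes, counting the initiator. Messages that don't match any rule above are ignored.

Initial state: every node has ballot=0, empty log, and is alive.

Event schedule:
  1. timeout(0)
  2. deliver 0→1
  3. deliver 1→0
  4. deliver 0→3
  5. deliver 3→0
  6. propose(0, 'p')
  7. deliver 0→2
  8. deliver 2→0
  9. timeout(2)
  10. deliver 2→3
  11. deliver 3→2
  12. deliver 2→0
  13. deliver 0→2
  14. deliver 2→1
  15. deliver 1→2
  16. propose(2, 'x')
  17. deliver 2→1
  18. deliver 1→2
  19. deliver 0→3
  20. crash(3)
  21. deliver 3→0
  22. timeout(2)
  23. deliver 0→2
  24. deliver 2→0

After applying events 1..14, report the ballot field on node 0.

10

1. timeout(0):  <0:cand b4 ->
2. deliver 0→1:  <1:foll b4 ->
3. deliver 1→0:  nop
4. deliver 0→3:  <3:foll b4 ->
5. deliver 3→0:  <0:lead b4 ->
6. propose(0,'p'):  nop
7. deliver 0→2:  <2:foll b4 ->
8. deliver 2→0:  nop
9. timeout(2):  <2:cand b10 ->
10. deliver 2→3:  <3:foll b10 ->
11. deliver 3→2:  nop
12. deliver 2→0:  <0:foll b10 ->
13. deliver 0→2:  nop
14. deliver 2→1:  <1:foll b10 ->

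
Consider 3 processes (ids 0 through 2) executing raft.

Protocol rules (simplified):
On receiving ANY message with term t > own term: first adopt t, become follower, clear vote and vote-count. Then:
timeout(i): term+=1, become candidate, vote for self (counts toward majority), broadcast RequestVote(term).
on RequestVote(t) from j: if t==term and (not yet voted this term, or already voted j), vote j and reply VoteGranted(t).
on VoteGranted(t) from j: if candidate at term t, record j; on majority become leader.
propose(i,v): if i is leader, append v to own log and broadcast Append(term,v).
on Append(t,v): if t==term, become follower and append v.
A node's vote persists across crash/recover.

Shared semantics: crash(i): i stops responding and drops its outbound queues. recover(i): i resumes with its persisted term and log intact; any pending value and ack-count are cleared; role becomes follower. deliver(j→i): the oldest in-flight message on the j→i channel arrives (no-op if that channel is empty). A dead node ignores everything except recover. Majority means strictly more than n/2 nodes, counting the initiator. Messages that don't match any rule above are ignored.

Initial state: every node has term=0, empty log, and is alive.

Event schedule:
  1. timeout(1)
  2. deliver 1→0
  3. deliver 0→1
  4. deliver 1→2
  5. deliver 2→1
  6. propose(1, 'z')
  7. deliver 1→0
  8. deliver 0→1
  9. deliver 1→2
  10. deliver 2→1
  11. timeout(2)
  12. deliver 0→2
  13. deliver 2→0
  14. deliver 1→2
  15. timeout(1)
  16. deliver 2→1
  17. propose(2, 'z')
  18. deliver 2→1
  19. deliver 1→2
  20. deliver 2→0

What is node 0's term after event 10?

[1] timeout(1) → N1(cand t1 [-])
[2] deliver 1→0 → N0(foll t1 [-])
[3] deliver 0→1 → N1(lead t1 [-])
[4] deliver 1→2 → N2(foll t1 [-])
[5] deliver 2→1 → ∅
[6] propose(1,'z') → N1(lead t1 [z])
[7] deliver 1→0 → N0(foll t1 [z])
[8] deliver 0→1 → ∅
[9] deliver 1→2 → N2(foll t1 [z])
[10] deliver 2→1 → ∅

1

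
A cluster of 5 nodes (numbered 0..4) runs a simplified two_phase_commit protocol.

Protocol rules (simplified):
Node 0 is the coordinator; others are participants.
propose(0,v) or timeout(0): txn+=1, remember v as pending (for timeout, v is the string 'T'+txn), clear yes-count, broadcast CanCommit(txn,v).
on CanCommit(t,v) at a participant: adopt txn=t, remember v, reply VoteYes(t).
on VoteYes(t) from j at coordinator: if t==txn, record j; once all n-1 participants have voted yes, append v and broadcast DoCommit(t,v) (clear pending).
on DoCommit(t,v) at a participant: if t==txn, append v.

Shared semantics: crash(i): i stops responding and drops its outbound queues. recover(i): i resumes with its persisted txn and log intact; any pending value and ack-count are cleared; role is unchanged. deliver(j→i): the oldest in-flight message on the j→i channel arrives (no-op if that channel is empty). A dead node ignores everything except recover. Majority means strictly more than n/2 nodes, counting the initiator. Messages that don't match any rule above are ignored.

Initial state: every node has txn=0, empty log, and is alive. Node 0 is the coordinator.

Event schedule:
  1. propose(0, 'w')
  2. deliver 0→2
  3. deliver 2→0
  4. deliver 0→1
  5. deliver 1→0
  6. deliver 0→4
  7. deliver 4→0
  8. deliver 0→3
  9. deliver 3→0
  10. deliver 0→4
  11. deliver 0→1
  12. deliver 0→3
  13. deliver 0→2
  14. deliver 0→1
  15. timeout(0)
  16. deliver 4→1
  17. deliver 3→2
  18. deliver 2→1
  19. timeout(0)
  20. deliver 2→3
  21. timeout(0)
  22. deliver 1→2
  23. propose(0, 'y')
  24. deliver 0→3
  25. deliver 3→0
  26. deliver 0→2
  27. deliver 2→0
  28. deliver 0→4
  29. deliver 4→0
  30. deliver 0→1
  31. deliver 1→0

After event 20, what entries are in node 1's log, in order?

after 1 — propose(0,'w'): n0:coor/t1/[-]
after 2 — deliver 0→2: n2:part/t1/[-]
after 3 — deliver 2→0: ·
after 4 — deliver 0→1: n1:part/t1/[-]
after 5 — deliver 1→0: ·
after 6 — deliver 0→4: n4:part/t1/[-]
after 7 — deliver 4→0: ·
after 8 — deliver 0→3: n3:part/t1/[-]
after 9 — deliver 3→0: n0:coor/t1/[w]
after 10 — deliver 0→4: n4:part/t1/[w]
after 11 — deliver 0→1: n1:part/t1/[w]
after 12 — deliver 0→3: n3:part/t1/[w]
after 13 — deliver 0→2: n2:part/t1/[w]
after 14 — deliver 0→1: ·
after 15 — timeout(0): n0:coor/t2/[w]
after 16 — deliver 4→1: ·
after 17 — deliver 3→2: ·
after 18 — deliver 2→1: ·
after 19 — timeout(0): n0:coor/t3/[w]
after 20 — deliver 2→3: ·

w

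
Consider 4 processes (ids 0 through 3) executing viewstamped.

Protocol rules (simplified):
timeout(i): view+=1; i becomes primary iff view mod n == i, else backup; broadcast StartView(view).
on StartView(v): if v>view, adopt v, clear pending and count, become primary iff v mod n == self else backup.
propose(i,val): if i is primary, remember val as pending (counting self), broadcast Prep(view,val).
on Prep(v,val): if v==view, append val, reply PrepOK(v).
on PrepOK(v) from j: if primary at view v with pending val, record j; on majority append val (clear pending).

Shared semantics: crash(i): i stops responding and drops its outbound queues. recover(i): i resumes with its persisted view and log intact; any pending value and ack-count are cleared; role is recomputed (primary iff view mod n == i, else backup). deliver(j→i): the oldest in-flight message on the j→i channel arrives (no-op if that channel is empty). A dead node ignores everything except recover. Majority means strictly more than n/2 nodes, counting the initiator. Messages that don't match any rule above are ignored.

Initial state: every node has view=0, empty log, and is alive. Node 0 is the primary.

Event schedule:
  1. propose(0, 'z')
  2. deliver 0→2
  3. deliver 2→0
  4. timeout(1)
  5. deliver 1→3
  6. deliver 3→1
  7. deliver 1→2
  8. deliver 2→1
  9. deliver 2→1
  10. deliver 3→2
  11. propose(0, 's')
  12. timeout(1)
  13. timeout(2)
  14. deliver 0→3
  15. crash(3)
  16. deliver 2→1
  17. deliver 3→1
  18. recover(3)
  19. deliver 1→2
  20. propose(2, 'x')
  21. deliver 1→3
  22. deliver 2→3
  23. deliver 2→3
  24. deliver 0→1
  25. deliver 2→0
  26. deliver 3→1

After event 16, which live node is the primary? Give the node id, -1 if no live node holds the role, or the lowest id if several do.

0

[1] propose(0,'z') → ∅
[2] deliver 0→2 → N2(back v0 [z])
[3] deliver 2→0 → ∅
[4] timeout(1) → N1(prim v1 [-])
[5] deliver 1→3 → N3(back v1 [-])
[6] deliver 3→1 → ∅
[7] deliver 1→2 → N2(back v1 [z])
[8] deliver 2→1 → ∅
[9] deliver 2→1 → ∅
[10] deliver 3→2 → ∅
[11] propose(0,'s') → ∅
[12] timeout(1) → N1(back v2 [-])
[13] timeout(2) → N2(prim v2 [z])
[14] deliver 0→3 → ∅
[15] crash(3) → N3(✗back v1 [-])
[16] deliver 2→1 → ∅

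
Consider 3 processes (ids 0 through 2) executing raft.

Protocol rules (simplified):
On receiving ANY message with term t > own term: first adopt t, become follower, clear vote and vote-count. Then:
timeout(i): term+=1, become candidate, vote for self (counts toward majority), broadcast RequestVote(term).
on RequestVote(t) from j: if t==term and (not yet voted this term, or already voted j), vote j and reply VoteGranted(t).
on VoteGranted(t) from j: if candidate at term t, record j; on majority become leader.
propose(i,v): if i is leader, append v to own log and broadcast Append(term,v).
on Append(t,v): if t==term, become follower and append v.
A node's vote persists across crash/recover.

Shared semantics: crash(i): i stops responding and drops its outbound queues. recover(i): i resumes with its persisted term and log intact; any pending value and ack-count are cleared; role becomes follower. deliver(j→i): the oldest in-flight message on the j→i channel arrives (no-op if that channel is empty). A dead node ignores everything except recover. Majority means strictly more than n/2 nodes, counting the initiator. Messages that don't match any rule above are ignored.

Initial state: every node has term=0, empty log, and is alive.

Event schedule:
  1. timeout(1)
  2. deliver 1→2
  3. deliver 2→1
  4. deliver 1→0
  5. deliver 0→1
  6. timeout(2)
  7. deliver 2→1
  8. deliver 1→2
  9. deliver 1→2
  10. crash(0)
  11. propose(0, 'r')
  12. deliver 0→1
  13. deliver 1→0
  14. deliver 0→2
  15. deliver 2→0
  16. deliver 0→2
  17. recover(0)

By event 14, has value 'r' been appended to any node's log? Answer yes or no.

no

e1 timeout(1): 1[cand,t=1,-]
e2 deliver 1→2: 2[foll,t=1,-]
e3 deliver 2→1: 1[lead,t=1,-]
e4 deliver 1→0: 0[foll,t=1,-]
e5 deliver 0→1: ·
e6 timeout(2): 2[cand,t=2,-]
e7 deliver 2→1: 1[foll,t=2,-]
e8 deliver 1→2: 2[lead,t=2,-]
e9 deliver 1→2: ·
e10 crash(0): 0[✗foll,t=1,-]
e11 propose(0,'r'): ·
e12 deliver 0→1: ·
e13 deliver 1→0: ·
e14 deliver 0→2: ·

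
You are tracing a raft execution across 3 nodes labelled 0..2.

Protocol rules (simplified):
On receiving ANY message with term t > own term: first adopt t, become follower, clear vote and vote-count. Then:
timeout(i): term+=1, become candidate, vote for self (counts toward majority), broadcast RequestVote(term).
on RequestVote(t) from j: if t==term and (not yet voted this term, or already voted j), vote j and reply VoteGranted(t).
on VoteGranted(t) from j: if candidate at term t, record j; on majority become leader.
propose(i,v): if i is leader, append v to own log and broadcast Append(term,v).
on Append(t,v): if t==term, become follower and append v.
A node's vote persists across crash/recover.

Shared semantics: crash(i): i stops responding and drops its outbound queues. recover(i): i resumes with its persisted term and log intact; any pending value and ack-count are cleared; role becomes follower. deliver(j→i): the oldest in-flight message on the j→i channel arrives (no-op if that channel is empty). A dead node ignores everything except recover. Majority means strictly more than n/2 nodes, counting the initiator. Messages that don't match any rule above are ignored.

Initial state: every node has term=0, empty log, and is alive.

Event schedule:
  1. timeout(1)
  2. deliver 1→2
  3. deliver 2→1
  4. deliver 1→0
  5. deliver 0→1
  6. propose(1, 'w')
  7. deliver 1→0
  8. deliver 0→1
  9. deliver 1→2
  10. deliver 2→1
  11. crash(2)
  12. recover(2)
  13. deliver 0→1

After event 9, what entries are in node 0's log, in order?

w

[1] timeout(1) → N1(cand t1 [-])
[2] deliver 1→2 → N2(foll t1 [-])
[3] deliver 2→1 → N1(lead t1 [-])
[4] deliver 1→0 → N0(foll t1 [-])
[5] deliver 0→1 → ∅
[6] propose(1,'w') → N1(lead t1 [w])
[7] deliver 1→0 → N0(foll t1 [w])
[8] deliver 0→1 → ∅
[9] deliver 1→2 → N2(foll t1 [w])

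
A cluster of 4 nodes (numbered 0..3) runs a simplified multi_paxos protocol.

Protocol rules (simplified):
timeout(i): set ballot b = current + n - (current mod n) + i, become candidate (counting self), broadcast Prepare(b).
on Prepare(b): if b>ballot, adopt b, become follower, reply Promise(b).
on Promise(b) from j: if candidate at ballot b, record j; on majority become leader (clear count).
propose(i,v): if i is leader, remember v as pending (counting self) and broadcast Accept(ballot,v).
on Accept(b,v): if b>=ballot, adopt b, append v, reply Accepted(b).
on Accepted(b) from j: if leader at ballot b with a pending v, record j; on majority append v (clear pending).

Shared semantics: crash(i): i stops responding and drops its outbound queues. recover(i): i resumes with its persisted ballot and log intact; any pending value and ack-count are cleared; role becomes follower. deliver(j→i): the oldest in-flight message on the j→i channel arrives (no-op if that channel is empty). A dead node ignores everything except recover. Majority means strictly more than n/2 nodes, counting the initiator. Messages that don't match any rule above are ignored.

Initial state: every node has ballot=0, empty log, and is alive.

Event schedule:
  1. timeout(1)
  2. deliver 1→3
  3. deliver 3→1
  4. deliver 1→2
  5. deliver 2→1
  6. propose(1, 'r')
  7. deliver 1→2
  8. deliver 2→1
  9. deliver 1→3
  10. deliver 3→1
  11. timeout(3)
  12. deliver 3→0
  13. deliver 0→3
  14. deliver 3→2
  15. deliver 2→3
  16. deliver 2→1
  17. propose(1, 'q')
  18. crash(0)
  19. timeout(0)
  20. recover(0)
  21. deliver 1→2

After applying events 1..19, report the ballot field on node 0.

11

1. timeout(1):  <1:cand b5 ->
2. deliver 1→3:  <3:foll b5 ->
3. deliver 3→1:  nop
4. deliver 1→2:  <2:foll b5 ->
5. deliver 2→1:  <1:lead b5 ->
6. propose(1,'r'):  nop
7. deliver 1→2:  <2:foll b5 r>
8. deliver 2→1:  nop
9. deliver 1→3:  <3:foll b5 r>
10. deliver 3→1:  <1:lead b5 r>
11. timeout(3):  <3:cand b11 r>
12. deliver 3→0:  <0:foll b11 ->
13. deliver 0→3:  nop
14. deliver 3→2:  <2:foll b11 r>
15. deliver 2→3:  <3:lead b11 r>
16. deliver 2→1:  nop
17. propose(1,'q'):  nop
18. crash(0):  <0:✗foll b11 ->
19. timeout(0):  nop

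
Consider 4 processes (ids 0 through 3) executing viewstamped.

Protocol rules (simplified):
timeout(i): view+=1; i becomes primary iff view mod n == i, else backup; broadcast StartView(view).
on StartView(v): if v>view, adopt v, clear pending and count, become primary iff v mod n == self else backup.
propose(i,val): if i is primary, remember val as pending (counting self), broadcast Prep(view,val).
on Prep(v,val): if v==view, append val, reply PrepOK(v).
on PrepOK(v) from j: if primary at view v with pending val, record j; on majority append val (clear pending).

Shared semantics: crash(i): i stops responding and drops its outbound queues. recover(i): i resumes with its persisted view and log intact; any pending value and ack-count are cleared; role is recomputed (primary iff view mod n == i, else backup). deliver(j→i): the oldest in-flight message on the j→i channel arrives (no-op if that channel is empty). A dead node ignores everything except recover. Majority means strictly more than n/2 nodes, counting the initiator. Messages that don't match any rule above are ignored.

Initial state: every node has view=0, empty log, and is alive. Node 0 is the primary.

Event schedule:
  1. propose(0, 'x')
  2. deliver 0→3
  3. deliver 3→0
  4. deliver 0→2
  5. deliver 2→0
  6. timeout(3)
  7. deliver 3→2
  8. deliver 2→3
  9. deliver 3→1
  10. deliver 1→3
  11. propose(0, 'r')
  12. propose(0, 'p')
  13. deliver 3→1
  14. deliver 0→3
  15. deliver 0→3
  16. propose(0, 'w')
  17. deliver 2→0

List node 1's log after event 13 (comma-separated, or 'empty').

empty

e1 propose(0,'x'): ·
e2 deliver 0→3: 3[back,v=0,x]
e3 deliver 3→0: ·
e4 deliver 0→2: 2[back,v=0,x]
e5 deliver 2→0: 0[prim,v=0,x]
e6 timeout(3): 3[back,v=1,x]
e7 deliver 3→2: 2[back,v=1,x]
e8 deliver 2→3: ·
e9 deliver 3→1: 1[prim,v=1,-]
e10 deliver 1→3: ·
e11 propose(0,'r'): ·
e12 propose(0,'p'): ·
e13 deliver 3→1: ·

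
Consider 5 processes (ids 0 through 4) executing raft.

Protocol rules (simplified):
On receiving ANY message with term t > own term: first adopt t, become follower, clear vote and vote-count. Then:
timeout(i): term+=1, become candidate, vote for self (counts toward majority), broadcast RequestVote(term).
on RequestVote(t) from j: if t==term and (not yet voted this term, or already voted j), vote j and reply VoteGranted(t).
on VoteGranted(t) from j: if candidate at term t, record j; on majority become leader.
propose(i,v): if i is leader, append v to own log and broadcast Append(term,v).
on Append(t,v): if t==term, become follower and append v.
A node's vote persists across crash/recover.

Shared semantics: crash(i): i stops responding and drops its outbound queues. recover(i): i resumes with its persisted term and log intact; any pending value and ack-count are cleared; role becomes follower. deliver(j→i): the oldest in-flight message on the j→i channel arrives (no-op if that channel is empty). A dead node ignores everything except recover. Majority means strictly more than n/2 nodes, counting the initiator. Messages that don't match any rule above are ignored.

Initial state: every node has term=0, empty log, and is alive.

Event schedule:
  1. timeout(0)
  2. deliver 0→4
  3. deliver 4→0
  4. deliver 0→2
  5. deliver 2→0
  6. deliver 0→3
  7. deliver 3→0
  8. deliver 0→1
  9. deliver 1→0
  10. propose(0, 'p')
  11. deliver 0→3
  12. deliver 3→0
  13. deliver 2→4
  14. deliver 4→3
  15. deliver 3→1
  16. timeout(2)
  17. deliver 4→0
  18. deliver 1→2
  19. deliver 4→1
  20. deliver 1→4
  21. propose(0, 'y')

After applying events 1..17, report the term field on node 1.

1

step 1 timeout(0): 0={cand,t=1,log=-}
step 2 deliver 0→4: 4={foll,t=1,log=-}
step 3 deliver 4→0: —
step 4 deliver 0→2: 2={foll,t=1,log=-}
step 5 deliver 2→0: 0={lead,t=1,log=-}
step 6 deliver 0→3: 3={foll,t=1,log=-}
step 7 deliver 3→0: —
step 8 deliver 0→1: 1={foll,t=1,log=-}
step 9 deliver 1→0: —
step 10 propose(0,'p'): 0={lead,t=1,log=p}
step 11 deliver 0→3: 3={foll,t=1,log=p}
step 12 deliver 3→0: —
step 13 deliver 2→4: —
step 14 deliver 4→3: —
step 15 deliver 3→1: —
step 16 timeout(2): 2={cand,t=2,log=-}
step 17 deliver 4→0: —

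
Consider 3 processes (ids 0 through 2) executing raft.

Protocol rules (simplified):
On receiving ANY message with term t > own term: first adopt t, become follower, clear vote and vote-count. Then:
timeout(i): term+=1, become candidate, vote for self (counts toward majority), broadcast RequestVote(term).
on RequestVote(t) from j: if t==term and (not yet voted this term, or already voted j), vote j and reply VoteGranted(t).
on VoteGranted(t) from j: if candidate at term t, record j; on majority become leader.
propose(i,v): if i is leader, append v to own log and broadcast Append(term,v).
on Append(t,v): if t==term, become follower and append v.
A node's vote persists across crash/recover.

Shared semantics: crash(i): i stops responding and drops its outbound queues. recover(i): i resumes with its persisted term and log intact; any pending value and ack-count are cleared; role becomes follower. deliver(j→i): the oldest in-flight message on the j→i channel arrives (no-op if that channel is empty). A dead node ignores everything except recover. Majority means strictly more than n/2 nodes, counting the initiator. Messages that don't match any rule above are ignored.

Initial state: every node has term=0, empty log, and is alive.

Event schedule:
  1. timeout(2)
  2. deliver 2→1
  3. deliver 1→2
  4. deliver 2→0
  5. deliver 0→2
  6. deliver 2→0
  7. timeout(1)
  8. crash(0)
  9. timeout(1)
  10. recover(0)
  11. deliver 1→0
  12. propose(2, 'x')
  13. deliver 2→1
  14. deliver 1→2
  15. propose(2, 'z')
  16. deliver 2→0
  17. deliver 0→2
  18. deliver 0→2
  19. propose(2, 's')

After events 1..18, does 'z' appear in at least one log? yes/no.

1. timeout(2):  <2:cand t1 ->
2. deliver 2→1:  <1:foll t1 ->
3. deliver 1→2:  <2:lead t1 ->
4. deliver 2→0:  <0:foll t1 ->
5. deliver 0→2:  nop
6. deliver 2→0:  nop
7. timeout(1):  <1:cand t2 ->
8. crash(0):  <0:✗foll t1 ->
9. timeout(1):  <1:cand t3 ->
10. recover(0):  <0:foll t1 ->
11. deliver 1→0:  <0:foll t2 ->
12. propose(2,'x'):  <2:lead t1 x>
13. deliver 2→1:  nop
14. deliver 1→2:  <2:foll t2 x>
15. propose(2,'z'):  nop
16. deliver 2→0:  nop
17. deliver 0→2:  nop
18. deliver 0→2:  nop

no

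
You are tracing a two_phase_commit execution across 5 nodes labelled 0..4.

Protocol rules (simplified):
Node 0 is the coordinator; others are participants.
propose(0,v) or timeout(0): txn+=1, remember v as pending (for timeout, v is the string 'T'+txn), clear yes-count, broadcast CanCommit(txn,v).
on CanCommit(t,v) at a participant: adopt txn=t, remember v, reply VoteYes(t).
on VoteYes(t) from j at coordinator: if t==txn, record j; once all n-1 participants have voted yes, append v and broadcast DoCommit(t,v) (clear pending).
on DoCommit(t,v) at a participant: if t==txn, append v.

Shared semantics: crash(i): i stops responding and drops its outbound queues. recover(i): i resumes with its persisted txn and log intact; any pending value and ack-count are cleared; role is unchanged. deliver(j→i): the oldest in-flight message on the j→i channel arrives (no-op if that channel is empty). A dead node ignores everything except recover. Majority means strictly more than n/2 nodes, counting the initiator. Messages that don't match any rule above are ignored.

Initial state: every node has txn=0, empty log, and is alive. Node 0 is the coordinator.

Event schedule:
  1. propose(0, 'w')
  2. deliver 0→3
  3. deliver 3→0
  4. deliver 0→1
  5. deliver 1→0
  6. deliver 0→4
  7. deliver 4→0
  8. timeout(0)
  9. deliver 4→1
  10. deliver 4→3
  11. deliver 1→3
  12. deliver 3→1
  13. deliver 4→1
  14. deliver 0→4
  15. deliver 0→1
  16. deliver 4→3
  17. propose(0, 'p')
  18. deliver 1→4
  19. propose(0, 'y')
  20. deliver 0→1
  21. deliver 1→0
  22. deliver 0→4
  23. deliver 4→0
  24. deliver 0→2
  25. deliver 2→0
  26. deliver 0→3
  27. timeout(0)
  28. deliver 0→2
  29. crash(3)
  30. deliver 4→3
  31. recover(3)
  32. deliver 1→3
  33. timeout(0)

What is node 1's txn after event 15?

step 1 propose(0,'w'): 0={coor,t=1,log=-}
step 2 deliver 0→3: 3={part,t=1,log=-}
step 3 deliver 3→0: —
step 4 deliver 0→1: 1={part,t=1,log=-}
step 5 deliver 1→0: —
step 6 deliver 0→4: 4={part,t=1,log=-}
step 7 deliver 4→0: —
step 8 timeout(0): 0={coor,t=2,log=-}
step 9 deliver 4→1: —
step 10 deliver 4→3: —
step 11 deliver 1→3: —
step 12 deliver 3→1: —
step 13 deliver 4→1: —
step 14 deliver 0→4: 4={part,t=2,log=-}
step 15 deliver 0→1: 1={part,t=2,log=-}

2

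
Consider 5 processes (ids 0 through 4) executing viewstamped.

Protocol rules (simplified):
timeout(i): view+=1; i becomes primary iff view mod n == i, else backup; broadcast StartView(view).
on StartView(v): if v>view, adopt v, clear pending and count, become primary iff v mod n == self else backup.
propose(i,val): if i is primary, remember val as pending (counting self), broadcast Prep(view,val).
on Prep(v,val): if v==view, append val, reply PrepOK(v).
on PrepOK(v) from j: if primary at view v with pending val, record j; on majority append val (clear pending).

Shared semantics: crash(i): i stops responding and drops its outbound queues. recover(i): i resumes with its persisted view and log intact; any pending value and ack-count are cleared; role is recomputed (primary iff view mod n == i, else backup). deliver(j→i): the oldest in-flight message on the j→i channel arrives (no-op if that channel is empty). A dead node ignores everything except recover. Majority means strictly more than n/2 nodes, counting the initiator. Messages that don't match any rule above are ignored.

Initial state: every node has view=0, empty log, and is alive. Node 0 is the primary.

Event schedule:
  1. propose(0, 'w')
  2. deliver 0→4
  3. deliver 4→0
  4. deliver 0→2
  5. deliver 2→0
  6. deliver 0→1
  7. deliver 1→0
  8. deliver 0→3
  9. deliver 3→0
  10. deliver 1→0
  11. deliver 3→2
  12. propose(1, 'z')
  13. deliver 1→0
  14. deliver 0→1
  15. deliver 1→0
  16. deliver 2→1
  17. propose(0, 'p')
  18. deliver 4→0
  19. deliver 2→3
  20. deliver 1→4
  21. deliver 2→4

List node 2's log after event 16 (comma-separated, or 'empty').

after 1 — propose(0,'w'): ·
after 2 — deliver 0→4: n4:back/v0/[w]
after 3 — deliver 4→0: ·
after 4 — deliver 0→2: n2:back/v0/[w]
after 5 — deliver 2→0: n0:prim/v0/[w]
after 6 — deliver 0→1: n1:back/v0/[w]
after 7 — deliver 1→0: ·
after 8 — deliver 0→3: n3:back/v0/[w]
after 9 — deliver 3→0: ·
after 10 — deliver 1→0: ·
after 11 — deliver 3→2: ·
after 12 — propose(1,'z'): ·
after 13 — deliver 1→0: ·
after 14 — deliver 0→1: ·
after 15 — deliver 1→0: ·
after 16 — deliver 2→1: ·

w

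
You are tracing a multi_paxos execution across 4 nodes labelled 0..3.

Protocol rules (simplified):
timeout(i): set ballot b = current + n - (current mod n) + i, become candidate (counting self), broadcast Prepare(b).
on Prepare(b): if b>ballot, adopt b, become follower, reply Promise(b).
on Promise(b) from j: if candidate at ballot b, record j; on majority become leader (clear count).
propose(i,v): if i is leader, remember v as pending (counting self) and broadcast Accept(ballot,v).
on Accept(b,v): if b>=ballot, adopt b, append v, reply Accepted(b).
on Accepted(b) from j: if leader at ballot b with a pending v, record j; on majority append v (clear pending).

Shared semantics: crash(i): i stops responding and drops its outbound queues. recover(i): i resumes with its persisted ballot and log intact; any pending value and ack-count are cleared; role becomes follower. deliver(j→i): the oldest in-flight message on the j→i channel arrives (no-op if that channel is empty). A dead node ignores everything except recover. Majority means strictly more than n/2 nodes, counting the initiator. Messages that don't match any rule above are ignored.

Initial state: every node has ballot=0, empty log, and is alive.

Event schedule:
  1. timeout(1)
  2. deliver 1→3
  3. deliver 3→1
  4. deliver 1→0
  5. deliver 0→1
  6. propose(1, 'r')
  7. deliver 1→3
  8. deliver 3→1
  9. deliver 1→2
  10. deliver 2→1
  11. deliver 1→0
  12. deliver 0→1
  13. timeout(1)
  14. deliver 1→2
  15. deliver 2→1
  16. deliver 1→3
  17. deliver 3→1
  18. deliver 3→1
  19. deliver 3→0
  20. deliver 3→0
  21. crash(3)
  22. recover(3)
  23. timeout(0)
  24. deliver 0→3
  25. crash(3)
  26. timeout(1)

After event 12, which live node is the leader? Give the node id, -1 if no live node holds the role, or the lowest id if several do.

1

e1 timeout(1): 1[cand,b=5,-]
e2 deliver 1→3: 3[foll,b=5,-]
e3 deliver 3→1: ·
e4 deliver 1→0: 0[foll,b=5,-]
e5 deliver 0→1: 1[lead,b=5,-]
e6 propose(1,'r'): ·
e7 deliver 1→3: 3[foll,b=5,r]
e8 deliver 3→1: ·
e9 deliver 1→2: 2[foll,b=5,-]
e10 deliver 2→1: ·
e11 deliver 1→0: 0[foll,b=5,r]
e12 deliver 0→1: 1[lead,b=5,r]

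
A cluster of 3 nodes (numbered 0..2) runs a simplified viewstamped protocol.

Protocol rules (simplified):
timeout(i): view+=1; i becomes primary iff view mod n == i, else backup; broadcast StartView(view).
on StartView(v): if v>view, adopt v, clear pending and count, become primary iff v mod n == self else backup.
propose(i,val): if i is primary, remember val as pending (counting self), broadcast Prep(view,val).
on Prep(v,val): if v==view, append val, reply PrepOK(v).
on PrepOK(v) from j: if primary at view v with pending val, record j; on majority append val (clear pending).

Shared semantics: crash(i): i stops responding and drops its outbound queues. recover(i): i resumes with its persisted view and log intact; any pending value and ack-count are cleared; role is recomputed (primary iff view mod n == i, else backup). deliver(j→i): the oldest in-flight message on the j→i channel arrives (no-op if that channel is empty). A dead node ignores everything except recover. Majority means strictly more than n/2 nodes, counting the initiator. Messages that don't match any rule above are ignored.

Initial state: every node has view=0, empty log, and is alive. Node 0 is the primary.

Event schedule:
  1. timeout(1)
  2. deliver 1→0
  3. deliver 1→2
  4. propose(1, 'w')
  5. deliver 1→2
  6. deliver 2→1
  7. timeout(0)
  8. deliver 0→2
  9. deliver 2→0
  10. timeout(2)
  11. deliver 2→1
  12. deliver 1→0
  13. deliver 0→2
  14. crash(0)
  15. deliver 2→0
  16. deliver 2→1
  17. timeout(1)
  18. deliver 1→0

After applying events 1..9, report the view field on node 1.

1

e1 timeout(1): 1[prim,v=1,-]
e2 deliver 1→0: 0[back,v=1,-]
e3 deliver 1→2: 2[back,v=1,-]
e4 propose(1,'w'): ·
e5 deliver 1→2: 2[back,v=1,w]
e6 deliver 2→1: 1[prim,v=1,w]
e7 timeout(0): 0[back,v=2,-]
e8 deliver 0→2: 2[prim,v=2,w]
e9 deliver 2→0: ·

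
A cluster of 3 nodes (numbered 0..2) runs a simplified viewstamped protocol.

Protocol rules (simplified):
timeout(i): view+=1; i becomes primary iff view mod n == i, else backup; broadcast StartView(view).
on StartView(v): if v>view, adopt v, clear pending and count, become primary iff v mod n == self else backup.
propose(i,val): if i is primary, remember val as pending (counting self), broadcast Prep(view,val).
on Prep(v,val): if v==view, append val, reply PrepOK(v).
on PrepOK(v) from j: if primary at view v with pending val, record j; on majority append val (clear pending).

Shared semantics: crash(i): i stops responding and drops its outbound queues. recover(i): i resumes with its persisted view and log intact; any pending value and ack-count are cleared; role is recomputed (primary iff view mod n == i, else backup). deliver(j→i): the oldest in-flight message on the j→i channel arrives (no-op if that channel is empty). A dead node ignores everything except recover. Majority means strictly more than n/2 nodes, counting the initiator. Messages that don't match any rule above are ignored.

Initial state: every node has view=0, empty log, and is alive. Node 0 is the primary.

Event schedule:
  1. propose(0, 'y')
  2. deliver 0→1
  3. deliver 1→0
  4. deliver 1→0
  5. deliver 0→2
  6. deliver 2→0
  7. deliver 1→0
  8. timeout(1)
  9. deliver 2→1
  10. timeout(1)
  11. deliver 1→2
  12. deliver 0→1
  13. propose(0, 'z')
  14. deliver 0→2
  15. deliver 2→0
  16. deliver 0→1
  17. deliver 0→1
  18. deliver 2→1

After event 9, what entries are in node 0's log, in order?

y

1. propose(0,'y'):  nop
2. deliver 0→1:  <1:back v0 y>
3. deliver 1→0:  <0:prim v0 y>
4. deliver 1→0:  nop
5. deliver 0→2:  <2:back v0 y>
6. deliver 2→0:  nop
7. deliver 1→0:  nop
8. timeout(1):  <1:prim v1 y>
9. deliver 2→1:  nop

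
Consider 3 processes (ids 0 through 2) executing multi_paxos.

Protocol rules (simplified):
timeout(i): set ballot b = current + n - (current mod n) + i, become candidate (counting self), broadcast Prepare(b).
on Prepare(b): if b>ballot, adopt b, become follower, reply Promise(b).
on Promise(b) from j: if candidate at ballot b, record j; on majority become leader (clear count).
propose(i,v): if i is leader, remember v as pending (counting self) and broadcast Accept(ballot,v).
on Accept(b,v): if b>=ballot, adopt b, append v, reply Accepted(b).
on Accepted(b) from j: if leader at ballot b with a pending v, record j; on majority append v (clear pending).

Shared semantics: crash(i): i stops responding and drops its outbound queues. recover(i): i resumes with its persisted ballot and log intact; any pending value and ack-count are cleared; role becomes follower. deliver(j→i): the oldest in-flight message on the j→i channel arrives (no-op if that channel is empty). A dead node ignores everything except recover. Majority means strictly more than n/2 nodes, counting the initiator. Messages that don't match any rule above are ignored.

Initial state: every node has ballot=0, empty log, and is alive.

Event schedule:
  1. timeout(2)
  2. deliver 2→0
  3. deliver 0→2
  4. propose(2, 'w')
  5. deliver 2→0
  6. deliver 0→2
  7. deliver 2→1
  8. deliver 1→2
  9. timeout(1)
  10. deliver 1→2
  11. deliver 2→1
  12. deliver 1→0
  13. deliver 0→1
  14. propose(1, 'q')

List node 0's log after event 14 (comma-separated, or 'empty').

[1] timeout(2) → N2(cand b5 [-])
[2] deliver 2→0 → N0(foll b5 [-])
[3] deliver 0→2 → N2(lead b5 [-])
[4] propose(2,'w') → ∅
[5] deliver 2→0 → N0(foll b5 [w])
[6] deliver 0→2 → N2(lead b5 [w])
[7] deliver 2→1 → N1(foll b5 [-])
[8] deliver 1→2 → ∅
[9] timeout(1) → N1(cand b7 [-])
[10] deliver 1→2 → N2(foll b7 [w])
[11] deliver 2→1 → ∅
[12] deliver 1→0 → N0(foll b7 [w])
[13] deliver 0→1 → N1(lead b7 [-])
[14] propose(1,'q') → ∅

w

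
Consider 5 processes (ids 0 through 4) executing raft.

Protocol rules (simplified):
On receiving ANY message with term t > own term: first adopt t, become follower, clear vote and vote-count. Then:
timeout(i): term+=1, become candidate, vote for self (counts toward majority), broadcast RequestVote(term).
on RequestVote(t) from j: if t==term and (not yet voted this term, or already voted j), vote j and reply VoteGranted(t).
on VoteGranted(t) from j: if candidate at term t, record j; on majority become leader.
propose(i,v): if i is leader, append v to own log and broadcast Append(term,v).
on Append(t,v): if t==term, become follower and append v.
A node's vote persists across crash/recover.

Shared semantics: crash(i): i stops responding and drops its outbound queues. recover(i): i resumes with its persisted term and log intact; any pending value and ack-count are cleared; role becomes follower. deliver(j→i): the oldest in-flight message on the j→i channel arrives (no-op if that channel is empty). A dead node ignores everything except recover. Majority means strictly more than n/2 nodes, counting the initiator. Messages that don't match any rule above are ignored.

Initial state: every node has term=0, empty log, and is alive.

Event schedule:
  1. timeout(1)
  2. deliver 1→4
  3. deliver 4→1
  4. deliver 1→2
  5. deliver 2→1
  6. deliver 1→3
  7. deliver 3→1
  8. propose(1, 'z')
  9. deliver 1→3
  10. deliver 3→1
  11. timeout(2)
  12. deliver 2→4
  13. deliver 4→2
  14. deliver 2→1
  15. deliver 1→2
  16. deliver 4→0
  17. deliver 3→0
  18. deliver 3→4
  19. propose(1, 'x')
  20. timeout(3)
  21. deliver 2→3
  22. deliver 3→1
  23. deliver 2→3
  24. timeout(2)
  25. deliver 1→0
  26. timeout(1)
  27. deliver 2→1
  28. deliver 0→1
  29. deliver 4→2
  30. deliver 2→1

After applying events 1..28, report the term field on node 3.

step 1 timeout(1): 1={cand,t=1,log=-}
step 2 deliver 1→4: 4={foll,t=1,log=-}
step 3 deliver 4→1: —
step 4 deliver 1→2: 2={foll,t=1,log=-}
step 5 deliver 2→1: 1={lead,t=1,log=-}
step 6 deliver 1→3: 3={foll,t=1,log=-}
step 7 deliver 3→1: —
step 8 propose(1,'z'): 1={lead,t=1,log=z}
step 9 deliver 1→3: 3={foll,t=1,log=z}
step 10 deliver 3→1: —
step 11 timeout(2): 2={cand,t=2,log=-}
step 12 deliver 2→4: 4={foll,t=2,log=-}
step 13 deliver 4→2: —
step 14 deliver 2→1: 1={foll,t=2,log=z}
step 15 deliver 1→2: —
step 16 deliver 4→0: —
step 17 deliver 3→0: —
step 18 deliver 3→4: —
step 19 propose(1,'x'): —
step 20 timeout(3): 3={cand,t=2,log=z}
step 21 deliver 2→3: —
step 22 deliver 3→1: —
step 23 deliver 2→3: —
step 24 timeout(2): 2={cand,t=3,log=-}
step 25 deliver 1→0: 0={foll,t=1,log=-}
step 26 timeout(1): 1={cand,t=3,log=z}
step 27 deliver 2→1: —
step 28 deliver 0→1: —

2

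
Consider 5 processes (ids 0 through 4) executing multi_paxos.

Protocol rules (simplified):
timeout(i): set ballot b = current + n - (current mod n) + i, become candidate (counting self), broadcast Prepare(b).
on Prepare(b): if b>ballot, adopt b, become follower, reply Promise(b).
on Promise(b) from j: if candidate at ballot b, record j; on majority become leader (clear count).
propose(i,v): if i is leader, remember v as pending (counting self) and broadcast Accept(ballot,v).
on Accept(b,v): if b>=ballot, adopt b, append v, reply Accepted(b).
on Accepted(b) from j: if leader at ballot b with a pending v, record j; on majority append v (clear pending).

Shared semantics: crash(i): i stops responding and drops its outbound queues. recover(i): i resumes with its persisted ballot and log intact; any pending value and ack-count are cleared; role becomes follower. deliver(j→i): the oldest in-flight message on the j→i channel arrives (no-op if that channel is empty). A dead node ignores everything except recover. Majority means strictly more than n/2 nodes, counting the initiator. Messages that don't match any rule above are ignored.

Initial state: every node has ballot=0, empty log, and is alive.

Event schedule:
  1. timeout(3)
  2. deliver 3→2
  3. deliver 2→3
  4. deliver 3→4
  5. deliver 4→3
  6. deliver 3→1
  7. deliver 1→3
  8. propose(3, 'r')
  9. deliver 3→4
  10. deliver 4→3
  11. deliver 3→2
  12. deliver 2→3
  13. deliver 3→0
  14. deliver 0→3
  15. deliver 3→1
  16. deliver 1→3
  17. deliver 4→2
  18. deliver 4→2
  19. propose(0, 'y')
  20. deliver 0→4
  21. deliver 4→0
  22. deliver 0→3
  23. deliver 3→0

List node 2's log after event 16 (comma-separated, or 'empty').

r

[1] timeout(3) → N3(cand b8 [-])
[2] deliver 3→2 → N2(foll b8 [-])
[3] deliver 2→3 → ∅
[4] deliver 3→4 → N4(foll b8 [-])
[5] deliver 4→3 → N3(lead b8 [-])
[6] deliver 3→1 → N1(foll b8 [-])
[7] deliver 1→3 → ∅
[8] propose(3,'r') → ∅
[9] deliver 3→4 → N4(foll b8 [r])
[10] deliver 4→3 → ∅
[11] deliver 3→2 → N2(foll b8 [r])
[12] deliver 2→3 → N3(lead b8 [r])
[13] deliver 3→0 → N0(foll b8 [-])
[14] deliver 0→3 → ∅
[15] deliver 3→1 → N1(foll b8 [r])
[16] deliver 1→3 → ∅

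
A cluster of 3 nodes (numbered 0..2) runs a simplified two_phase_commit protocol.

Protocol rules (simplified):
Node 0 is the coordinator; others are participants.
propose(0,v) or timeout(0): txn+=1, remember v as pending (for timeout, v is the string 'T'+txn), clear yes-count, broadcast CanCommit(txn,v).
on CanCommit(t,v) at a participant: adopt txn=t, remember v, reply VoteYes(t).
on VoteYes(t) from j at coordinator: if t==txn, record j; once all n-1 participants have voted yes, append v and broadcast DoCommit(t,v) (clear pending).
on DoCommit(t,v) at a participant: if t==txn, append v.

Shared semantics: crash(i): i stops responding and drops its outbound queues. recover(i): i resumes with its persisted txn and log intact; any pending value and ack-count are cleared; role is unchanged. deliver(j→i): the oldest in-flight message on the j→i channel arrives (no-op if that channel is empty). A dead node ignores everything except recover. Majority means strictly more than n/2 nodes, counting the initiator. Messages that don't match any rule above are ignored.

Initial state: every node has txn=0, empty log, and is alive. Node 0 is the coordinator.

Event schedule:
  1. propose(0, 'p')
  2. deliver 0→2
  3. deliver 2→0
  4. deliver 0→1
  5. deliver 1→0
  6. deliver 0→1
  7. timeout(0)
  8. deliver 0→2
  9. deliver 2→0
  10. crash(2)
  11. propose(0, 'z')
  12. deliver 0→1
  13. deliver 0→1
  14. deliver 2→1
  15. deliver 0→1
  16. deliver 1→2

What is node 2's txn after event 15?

1

after 1 — propose(0,'p'): n0:coor/t1/[-]
after 2 — deliver 0→2: n2:part/t1/[-]
after 3 — deliver 2→0: ·
after 4 — deliver 0→1: n1:part/t1/[-]
after 5 — deliver 1→0: n0:coor/t1/[p]
after 6 — deliver 0→1: n1:part/t1/[p]
after 7 — timeout(0): n0:coor/t2/[p]
after 8 — deliver 0→2: n2:part/t1/[p]
after 9 — deliver 2→0: ·
after 10 — crash(2): n2:✗part/t1/[p]
after 11 — propose(0,'z'): n0:coor/t3/[p]
after 12 — deliver 0→1: n1:part/t2/[p]
after 13 — deliver 0→1: n1:part/t3/[p]
after 14 — deliver 2→1: ·
after 15 — deliver 0→1: ·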